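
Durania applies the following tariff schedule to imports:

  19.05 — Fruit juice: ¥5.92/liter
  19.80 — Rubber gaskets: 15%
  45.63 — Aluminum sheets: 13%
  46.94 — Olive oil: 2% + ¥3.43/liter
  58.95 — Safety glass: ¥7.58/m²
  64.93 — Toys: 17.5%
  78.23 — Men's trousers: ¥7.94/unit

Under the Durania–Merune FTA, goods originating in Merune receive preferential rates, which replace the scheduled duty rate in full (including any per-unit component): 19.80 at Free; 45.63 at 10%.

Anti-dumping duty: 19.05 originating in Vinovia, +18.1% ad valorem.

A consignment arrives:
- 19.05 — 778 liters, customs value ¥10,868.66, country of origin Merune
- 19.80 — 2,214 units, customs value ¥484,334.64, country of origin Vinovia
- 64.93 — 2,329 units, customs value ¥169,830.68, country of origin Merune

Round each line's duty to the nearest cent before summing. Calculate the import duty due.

Line 1 (19.05, Merune, 778 liters, ¥10,868.66):
Base rate for 19.05 is ¥5.92/liter.
Origin Merune is the FTA partner but 19.05 is not on the preference list; base rate stands.
The additional-duty order on 19.05 targets Vinovia, not Merune; it does not apply.
Duty = 778 × ¥5.92 = ¥4,605.76.
Line 2 (19.80, Vinovia, 2,214 units, ¥484,334.64):
Base rate for 19.80 is 15%.
19.80 has an FTA preferential rate, but origin Vinovia is not Merune; base rate stands.
Duty = ¥484,334.64 × 15% = ¥72,650.20.
Line 3 (64.93, Merune, 2,329 units, ¥169,830.68):
Base rate for 64.93 is 17.5%.
Origin Merune is the FTA partner but 64.93 is not on the preference list; base rate stands.
Duty = ¥169,830.68 × 17.5% = ¥29,720.37.
Total = ¥4,605.76 + ¥72,650.20 + ¥29,720.37 = ¥106,976.33.

¥106,976.33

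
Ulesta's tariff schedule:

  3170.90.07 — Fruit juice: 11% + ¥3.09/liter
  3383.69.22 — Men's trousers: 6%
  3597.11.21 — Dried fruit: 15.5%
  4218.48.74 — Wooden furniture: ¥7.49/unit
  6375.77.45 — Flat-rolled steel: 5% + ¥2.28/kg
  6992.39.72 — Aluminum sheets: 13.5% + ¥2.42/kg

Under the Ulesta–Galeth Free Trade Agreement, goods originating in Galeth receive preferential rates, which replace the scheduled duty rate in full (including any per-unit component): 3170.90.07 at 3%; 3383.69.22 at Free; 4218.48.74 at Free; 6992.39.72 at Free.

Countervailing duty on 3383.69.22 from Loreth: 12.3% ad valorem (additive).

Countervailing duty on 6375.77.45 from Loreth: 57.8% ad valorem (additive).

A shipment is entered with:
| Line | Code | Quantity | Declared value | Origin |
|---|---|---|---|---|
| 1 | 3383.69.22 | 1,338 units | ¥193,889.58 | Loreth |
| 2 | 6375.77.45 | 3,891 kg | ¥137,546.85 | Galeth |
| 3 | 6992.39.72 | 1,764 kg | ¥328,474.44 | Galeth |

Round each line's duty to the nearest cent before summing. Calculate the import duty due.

Line 1 (3383.69.22, Loreth, 1,338 units, ¥193,889.58):
Base rate for 3383.69.22 is 6%.
3383.69.22 has an FTA preferential rate, but origin Loreth is not Galeth; base rate stands.
Additional duty on 3383.69.22 from Loreth: +12.3%. Applied ad valorem rate: 6% + 12.3% = 18.3%.
Duty = ¥193,889.58 × 18.3% = ¥35,481.79.
Line 2 (6375.77.45, Galeth, 3,891 kg, ¥137,546.85):
Base rate for 6375.77.45 is 5% + ¥2.28/kg.
Origin Galeth is the FTA partner but 6375.77.45 is not on the preference list; base rate stands.
The additional-duty order on 6375.77.45 targets Loreth, not Galeth; it does not apply.
Duty = ¥137,546.85 × 5% + 3,891 × ¥2.28 = ¥15,748.82.
Line 3 (6992.39.72, Galeth, 1,764 kg, ¥328,474.44):
Base rate for 6992.39.72 is 13.5% + ¥2.42/kg.
Origin Galeth qualifies under the Ulesta–Galeth agreement and 6992.39.72 is covered: preferential rate Free applies instead.
Duty = ¥328,474.44 × 0% = ¥0.00.
Total = ¥35,481.79 + ¥15,748.82 + ¥0.00 = ¥51,230.61.

¥51,230.61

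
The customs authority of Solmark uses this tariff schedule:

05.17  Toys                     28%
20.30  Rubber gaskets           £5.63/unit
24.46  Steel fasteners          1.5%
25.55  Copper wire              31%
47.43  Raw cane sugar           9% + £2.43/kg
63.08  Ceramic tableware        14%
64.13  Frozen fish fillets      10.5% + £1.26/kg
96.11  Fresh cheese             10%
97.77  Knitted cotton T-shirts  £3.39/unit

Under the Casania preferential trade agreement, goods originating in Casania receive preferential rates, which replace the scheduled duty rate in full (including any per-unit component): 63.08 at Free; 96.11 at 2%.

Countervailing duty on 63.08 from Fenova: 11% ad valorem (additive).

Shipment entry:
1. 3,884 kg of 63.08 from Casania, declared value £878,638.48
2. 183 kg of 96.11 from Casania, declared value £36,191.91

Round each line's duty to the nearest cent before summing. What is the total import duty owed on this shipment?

Line 1 (63.08, Casania, 3,884 kg, £878,638.48):
Base rate for 63.08 is 14%.
Origin Casania qualifies under the Solmark–Casania agreement and 63.08 is covered: preferential rate Free applies instead.
The additional-duty order on 63.08 targets Fenova, not Casania; it does not apply.
Duty = £878,638.48 × 0% = £0.00.
Line 2 (96.11, Casania, 183 kg, £36,191.91):
Base rate for 96.11 is 10%.
Origin Casania qualifies under the Solmark–Casania agreement and 96.11 is covered: preferential rate 2% applies instead.
Duty = £36,191.91 × 2% = £723.84.
Total = £0.00 + £723.84 = £723.84.

£723.84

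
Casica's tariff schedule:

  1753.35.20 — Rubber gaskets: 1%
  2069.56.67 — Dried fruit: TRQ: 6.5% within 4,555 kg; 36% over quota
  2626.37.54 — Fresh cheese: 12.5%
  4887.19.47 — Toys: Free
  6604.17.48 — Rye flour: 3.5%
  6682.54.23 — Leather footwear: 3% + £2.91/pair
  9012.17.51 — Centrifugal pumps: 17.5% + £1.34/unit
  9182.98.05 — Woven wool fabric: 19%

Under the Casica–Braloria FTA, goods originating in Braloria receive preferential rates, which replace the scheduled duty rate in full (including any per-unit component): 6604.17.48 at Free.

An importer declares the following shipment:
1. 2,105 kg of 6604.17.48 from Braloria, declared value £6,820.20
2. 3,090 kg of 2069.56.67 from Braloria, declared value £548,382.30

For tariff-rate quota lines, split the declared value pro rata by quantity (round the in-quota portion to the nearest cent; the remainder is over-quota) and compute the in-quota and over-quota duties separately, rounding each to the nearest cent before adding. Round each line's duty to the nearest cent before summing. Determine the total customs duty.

Line 1 (6604.17.48, Braloria, 2,105 kg, £6,820.20):
Base rate for 6604.17.48 is 3.5%.
Origin Braloria qualifies under the Casica–Braloria agreement and 6604.17.48 is covered: preferential rate Free applies instead.
Duty = £6,820.20 × 0% = £0.00.
Line 2 (2069.56.67, Braloria, 3,090 kg, £548,382.30):
Code 2069.56.67 is under a tariff-rate quota (threshold 4,555 kg). Quantity 3,090 kg is within the quota, so the in-quota rate 6.5% applies to the full value.
Duty = £548,382.30 × 6.5% = £35,644.85.
Total = £0.00 + £35,644.85 = £35,644.85.

£35,644.85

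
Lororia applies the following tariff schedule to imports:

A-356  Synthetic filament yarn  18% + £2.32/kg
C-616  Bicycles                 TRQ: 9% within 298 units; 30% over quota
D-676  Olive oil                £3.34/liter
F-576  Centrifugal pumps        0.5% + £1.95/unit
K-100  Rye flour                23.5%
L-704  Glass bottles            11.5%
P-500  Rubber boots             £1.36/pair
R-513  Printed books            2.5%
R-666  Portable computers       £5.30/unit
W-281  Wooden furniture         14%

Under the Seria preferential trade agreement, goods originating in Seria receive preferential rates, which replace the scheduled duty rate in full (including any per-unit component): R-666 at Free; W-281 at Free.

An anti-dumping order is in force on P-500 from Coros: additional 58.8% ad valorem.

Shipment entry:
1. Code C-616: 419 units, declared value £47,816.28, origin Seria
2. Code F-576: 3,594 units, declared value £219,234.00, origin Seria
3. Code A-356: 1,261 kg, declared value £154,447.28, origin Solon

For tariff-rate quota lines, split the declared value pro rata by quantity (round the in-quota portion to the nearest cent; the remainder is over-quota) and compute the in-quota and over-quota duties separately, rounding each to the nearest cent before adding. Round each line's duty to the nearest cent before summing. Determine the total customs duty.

£46,033.76

Line 1 (C-616, Seria, 419 units, £47,816.28):
Code C-616 is under a tariff-rate quota (threshold 298 units). In-quota: 298 units at 9%; over-quota: 121 units at 30%.
Pro-rata value split: in-quota = £47,816.28 × 298/419 = £34,007.76; over-quota = £47,816.28 − £34,007.76 = £13,808.52.
In-quota duty = £34,007.76 × 9% = £3,060.70. Over-quota duty = £13,808.52 × 30% = £4,142.56.
Line duty = £3,060.70 + £4,142.56 = £7,203.26.
Line 2 (F-576, Seria, 3,594 units, £219,234.00):
Base rate for F-576 is 0.5% + £1.95/unit.
Origin Seria is the FTA partner but F-576 is not on the preference list; base rate stands.
Duty = £219,234.00 × 0.5% + 3,594 × £1.95 = £8,104.47.
Line 3 (A-356, Solon, 1,261 kg, £154,447.28):
Base rate for A-356 is 18% + £2.32/kg.
Duty = £154,447.28 × 18% + 1,261 × £2.32 = £30,726.03.
Total = £7,203.26 + £8,104.47 + £30,726.03 = £46,033.76.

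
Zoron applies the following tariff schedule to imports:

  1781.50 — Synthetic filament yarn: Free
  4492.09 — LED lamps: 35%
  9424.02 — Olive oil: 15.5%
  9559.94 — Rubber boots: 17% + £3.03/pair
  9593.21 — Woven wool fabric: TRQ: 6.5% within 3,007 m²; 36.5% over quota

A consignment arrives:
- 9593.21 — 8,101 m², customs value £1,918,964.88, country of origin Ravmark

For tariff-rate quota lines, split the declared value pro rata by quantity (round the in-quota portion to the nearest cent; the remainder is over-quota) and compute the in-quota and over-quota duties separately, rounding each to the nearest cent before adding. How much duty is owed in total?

£486,732.73

Line 1 (9593.21, Ravmark, 8,101 m², £1,918,964.88):
Code 9593.21 is under a tariff-rate quota (threshold 3,007 m²). In-quota: 3,007 m² at 6.5%; over-quota: 5,094 m² at 36.5%.
Pro-rata value split: in-quota = £1,918,964.88 × 3,007/8,101 = £712,298.16; over-quota = £1,918,964.88 − £712,298.16 = £1,206,666.72.
In-quota duty = £712,298.16 × 6.5% = £46,299.38. Over-quota duty = £1,206,666.72 × 36.5% = £440,433.35.
Line duty = £46,299.38 + £440,433.35 = £486,732.73.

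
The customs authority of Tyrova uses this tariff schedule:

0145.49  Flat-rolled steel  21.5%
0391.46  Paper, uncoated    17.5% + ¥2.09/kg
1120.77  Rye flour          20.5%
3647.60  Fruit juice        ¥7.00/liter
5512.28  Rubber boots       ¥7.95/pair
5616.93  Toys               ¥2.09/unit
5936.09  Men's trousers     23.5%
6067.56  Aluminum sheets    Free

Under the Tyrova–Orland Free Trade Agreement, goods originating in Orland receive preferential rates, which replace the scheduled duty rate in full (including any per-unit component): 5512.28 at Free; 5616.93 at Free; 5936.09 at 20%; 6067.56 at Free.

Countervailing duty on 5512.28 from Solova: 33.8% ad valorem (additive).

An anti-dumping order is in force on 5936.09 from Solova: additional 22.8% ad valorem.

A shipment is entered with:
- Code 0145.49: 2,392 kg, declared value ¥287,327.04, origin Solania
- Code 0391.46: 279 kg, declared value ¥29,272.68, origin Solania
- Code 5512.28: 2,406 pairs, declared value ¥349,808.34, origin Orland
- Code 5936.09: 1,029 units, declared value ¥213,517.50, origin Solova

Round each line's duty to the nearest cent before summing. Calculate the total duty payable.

¥166,339.74

Line 1 (0145.49, Solania, 2,392 kg, ¥287,327.04):
Base rate for 0145.49 is 21.5%.
Duty = ¥287,327.04 × 21.5% = ¥61,775.31.
Line 2 (0391.46, Solania, 279 kg, ¥29,272.68):
Base rate for 0391.46 is 17.5% + ¥2.09/kg.
Duty = ¥29,272.68 × 17.5% + 279 × ¥2.09 = ¥5,705.83.
Line 3 (5512.28, Orland, 2,406 pairs, ¥349,808.34):
Base rate for 5512.28 is ¥7.95/pair.
Origin Orland qualifies under the Tyrova–Orland agreement and 5512.28 is covered: preferential rate Free applies instead.
The additional-duty order on 5512.28 targets Solova, not Orland; it does not apply.
Duty = ¥349,808.34 × 0% = ¥0.00.
Line 4 (5936.09, Solova, 1,029 units, ¥213,517.50):
Base rate for 5936.09 is 23.5%.
5936.09 has an FTA preferential rate, but origin Solova is not Orland; base rate stands.
Additional duty on 5936.09 from Solova: +22.8%. Applied ad valorem rate: 23.5% + 22.8% = 46.3%.
Duty = ¥213,517.50 × 46.3% = ¥98,858.60.
Total = ¥61,775.31 + ¥5,705.83 + ¥0.00 + ¥98,858.60 = ¥166,339.74.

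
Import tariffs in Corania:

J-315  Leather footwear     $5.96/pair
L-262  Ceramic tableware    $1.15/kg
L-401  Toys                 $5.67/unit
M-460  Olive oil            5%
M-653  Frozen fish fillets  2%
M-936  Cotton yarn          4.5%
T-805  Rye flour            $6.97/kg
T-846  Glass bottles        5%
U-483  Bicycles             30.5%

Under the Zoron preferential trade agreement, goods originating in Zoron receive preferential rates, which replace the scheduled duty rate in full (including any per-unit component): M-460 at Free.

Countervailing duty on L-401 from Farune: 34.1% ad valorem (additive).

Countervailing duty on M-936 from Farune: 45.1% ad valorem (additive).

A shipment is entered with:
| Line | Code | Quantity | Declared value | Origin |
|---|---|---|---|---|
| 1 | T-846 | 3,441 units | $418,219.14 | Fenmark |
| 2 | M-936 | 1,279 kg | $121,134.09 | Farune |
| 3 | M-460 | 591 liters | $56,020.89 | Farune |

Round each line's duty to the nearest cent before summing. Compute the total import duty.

Line 1 (T-846, Fenmark, 3,441 units, $418,219.14):
Base rate for T-846 is 5%.
Duty = $418,219.14 × 5% = $20,910.96.
Line 2 (M-936, Farune, 1,279 kg, $121,134.09):
Base rate for M-936 is 4.5%.
Additional duty on M-936 from Farune: +45.1%. Applied ad valorem rate: 4.5% + 45.1% = 49.6%.
Duty = $121,134.09 × 49.6% = $60,082.51.
Line 3 (M-460, Farune, 591 liters, $56,020.89):
Base rate for M-460 is 5%.
M-460 has an FTA preferential rate, but origin Farune is not Zoron; base rate stands.
Duty = $56,020.89 × 5% = $2,801.04.
Total = $20,910.96 + $60,082.51 + $2,801.04 = $83,794.51.

$83,794.51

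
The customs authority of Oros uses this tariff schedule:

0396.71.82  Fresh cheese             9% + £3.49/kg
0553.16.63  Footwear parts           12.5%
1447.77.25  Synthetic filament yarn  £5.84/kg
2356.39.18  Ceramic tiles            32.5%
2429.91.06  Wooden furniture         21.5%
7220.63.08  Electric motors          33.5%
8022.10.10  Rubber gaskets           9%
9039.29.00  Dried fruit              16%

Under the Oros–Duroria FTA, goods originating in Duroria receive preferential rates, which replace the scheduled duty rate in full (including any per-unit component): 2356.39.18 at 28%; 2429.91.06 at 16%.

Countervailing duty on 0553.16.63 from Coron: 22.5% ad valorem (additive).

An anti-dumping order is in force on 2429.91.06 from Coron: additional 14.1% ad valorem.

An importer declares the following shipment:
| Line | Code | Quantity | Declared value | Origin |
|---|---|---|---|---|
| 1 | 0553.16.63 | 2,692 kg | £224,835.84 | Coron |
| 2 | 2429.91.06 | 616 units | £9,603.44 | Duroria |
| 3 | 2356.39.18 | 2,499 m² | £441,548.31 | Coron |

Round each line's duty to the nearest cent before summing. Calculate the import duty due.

£223,732.29

Line 1 (0553.16.63, Coron, 2,692 kg, £224,835.84):
Base rate for 0553.16.63 is 12.5%.
Additional duty on 0553.16.63 from Coron: +22.5%. Applied ad valorem rate: 12.5% + 22.5% = 35%.
Duty = £224,835.84 × 35% = £78,692.54.
Line 2 (2429.91.06, Duroria, 616 units, £9,603.44):
Base rate for 2429.91.06 is 21.5%.
Origin Duroria qualifies under the Oros–Duroria agreement and 2429.91.06 is covered: preferential rate 16% applies instead.
The additional-duty order on 2429.91.06 targets Coron, not Duroria; it does not apply.
Duty = £9,603.44 × 16% = £1,536.55.
Line 3 (2356.39.18, Coron, 2,499 m², £441,548.31):
Base rate for 2356.39.18 is 32.5%.
2356.39.18 has an FTA preferential rate, but origin Coron is not Duroria; base rate stands.
Duty = £441,548.31 × 32.5% = £143,503.20.
Total = £78,692.54 + £1,536.55 + £143,503.20 = £223,732.29.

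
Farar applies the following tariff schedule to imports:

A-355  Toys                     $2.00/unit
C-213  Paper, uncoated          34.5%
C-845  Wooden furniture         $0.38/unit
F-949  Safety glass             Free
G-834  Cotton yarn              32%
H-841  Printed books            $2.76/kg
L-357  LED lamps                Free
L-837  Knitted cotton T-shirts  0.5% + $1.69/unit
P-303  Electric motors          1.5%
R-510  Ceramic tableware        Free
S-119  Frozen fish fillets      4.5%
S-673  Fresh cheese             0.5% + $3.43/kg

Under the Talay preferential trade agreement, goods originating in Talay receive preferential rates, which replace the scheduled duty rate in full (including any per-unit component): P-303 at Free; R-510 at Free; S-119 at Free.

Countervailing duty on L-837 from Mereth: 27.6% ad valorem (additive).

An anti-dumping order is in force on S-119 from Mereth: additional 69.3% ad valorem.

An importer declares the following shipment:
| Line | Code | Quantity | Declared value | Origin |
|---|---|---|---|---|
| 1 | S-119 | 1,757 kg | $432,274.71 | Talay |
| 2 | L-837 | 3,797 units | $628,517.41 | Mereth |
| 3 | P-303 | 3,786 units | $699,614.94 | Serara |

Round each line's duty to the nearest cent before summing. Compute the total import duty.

$193,524.54

Line 1 (S-119, Talay, 1,757 kg, $432,274.71):
Base rate for S-119 is 4.5%.
Origin Talay qualifies under the Farar–Talay agreement and S-119 is covered: preferential rate Free applies instead.
The additional-duty order on S-119 targets Mereth, not Talay; it does not apply.
Duty = $432,274.71 × 0% = $0.00.
Line 2 (L-837, Mereth, 3,797 units, $628,517.41):
Base rate for L-837 is 0.5% + $1.69/unit.
Additional duty on L-837 from Mereth: +27.6%. Applied ad valorem rate: 0.5% + 27.6% = 28.1%.
Duty = $628,517.41 × 28.1% + 3,797 × $1.69 = $183,030.32.
Line 3 (P-303, Serara, 3,786 units, $699,614.94):
Base rate for P-303 is 1.5%.
P-303 has an FTA preferential rate, but origin Serara is not Talay; base rate stands.
Duty = $699,614.94 × 1.5% = $10,494.22.
Total = $0.00 + $183,030.32 + $10,494.22 = $193,524.54.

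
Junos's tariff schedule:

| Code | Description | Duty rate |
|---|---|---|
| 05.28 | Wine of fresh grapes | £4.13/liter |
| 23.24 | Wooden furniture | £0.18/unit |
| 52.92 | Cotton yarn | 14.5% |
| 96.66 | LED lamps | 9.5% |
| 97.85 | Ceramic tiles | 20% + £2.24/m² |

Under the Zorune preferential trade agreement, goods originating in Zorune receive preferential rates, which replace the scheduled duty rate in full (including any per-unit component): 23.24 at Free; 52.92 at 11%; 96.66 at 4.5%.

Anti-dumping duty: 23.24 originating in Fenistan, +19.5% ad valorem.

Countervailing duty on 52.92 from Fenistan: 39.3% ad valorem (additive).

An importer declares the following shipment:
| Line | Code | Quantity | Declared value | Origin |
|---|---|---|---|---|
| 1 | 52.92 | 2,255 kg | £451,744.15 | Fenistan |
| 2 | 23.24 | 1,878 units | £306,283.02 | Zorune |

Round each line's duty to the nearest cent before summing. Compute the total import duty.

£243,038.35

Line 1 (52.92, Fenistan, 2,255 kg, £451,744.15):
Base rate for 52.92 is 14.5%.
52.92 has an FTA preferential rate, but origin Fenistan is not Zorune; base rate stands.
Additional duty on 52.92 from Fenistan: +39.3%. Applied ad valorem rate: 14.5% + 39.3% = 53.8%.
Duty = £451,744.15 × 53.8% = £243,038.35.
Line 2 (23.24, Zorune, 1,878 units, £306,283.02):
Base rate for 23.24 is £0.18/unit.
Origin Zorune qualifies under the Junos–Zorune agreement and 23.24 is covered: preferential rate Free applies instead.
The additional-duty order on 23.24 targets Fenistan, not Zorune; it does not apply.
Duty = £306,283.02 × 0% = £0.00.
Total = £243,038.35 + £0.00 = £243,038.35.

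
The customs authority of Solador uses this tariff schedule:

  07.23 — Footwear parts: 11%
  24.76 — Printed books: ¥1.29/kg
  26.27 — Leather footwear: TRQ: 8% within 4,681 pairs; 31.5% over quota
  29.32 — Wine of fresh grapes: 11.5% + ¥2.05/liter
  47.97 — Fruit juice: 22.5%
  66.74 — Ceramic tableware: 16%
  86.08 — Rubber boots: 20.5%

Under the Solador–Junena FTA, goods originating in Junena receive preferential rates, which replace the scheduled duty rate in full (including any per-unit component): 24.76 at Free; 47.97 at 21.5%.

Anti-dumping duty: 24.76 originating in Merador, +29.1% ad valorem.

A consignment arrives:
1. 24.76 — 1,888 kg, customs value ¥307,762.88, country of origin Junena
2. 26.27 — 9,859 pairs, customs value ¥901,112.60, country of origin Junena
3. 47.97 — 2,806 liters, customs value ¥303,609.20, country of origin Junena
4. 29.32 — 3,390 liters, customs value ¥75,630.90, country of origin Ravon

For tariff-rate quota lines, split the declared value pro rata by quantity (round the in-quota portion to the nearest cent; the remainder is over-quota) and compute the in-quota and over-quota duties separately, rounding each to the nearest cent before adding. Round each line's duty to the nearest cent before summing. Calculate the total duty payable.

¥264,230.30

Line 1 (24.76, Junena, 1,888 kg, ¥307,762.88):
Base rate for 24.76 is ¥1.29/kg.
Origin Junena qualifies under the Solador–Junena agreement and 24.76 is covered: preferential rate Free applies instead.
The additional-duty order on 24.76 targets Merador, not Junena; it does not apply.
Duty = ¥307,762.88 × 0% = ¥0.00.
Line 2 (26.27, Junena, 9,859 pairs, ¥901,112.60):
Code 26.27 is under a tariff-rate quota (threshold 4,681 pairs). In-quota: 4,681 pairs at 8%; over-quota: 5,178 pairs at 31.5%.
Pro-rata value split: in-quota = ¥901,112.60 × 4,681/9,859 = ¥427,843.40; over-quota = ¥901,112.60 − ¥427,843.40 = ¥473,269.20.
In-quota duty = ¥427,843.40 × 8% = ¥34,227.47. Over-quota duty = ¥473,269.20 × 31.5% = ¥149,079.80.
Line duty = ¥34,227.47 + ¥149,079.80 = ¥183,307.27.
Line 3 (47.97, Junena, 2,806 liters, ¥303,609.20):
Base rate for 47.97 is 22.5%.
Origin Junena qualifies under the Solador–Junena agreement and 47.97 is covered: preferential rate 21.5% applies instead.
Duty = ¥303,609.20 × 21.5% = ¥65,275.98.
Line 4 (29.32, Ravon, 3,390 liters, ¥75,630.90):
Base rate for 29.32 is 11.5% + ¥2.05/liter.
Duty = ¥75,630.90 × 11.5% + 3,390 × ¥2.05 = ¥15,647.05.
Total = ¥0.00 + ¥183,307.27 + ¥65,275.98 + ¥15,647.05 = ¥264,230.30.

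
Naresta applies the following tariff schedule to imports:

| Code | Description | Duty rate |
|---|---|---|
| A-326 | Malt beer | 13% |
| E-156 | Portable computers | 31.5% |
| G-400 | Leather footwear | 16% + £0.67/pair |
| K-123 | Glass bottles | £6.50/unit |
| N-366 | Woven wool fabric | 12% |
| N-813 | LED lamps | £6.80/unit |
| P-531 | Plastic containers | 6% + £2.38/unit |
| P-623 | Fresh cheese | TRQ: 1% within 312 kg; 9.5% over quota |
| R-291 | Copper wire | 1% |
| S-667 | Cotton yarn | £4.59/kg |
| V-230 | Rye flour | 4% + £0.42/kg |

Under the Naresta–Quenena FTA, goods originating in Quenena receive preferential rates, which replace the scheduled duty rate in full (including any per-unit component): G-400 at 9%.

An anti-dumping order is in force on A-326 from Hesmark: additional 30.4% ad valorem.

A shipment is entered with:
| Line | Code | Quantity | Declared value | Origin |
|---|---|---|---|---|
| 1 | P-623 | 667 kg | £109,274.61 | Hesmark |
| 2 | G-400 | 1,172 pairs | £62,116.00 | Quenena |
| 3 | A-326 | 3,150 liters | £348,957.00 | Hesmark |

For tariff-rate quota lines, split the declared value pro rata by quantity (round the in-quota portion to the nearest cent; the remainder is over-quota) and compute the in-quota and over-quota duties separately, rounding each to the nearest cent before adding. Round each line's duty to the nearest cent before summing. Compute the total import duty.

£163,074.10

Line 1 (P-623, Hesmark, 667 kg, £109,274.61):
Code P-623 is under a tariff-rate quota (threshold 312 kg). In-quota: 312 kg at 1%; over-quota: 355 kg at 9.5%.
Pro-rata value split: in-quota = £109,274.61 × 312/667 = £51,114.96; over-quota = £109,274.61 − £51,114.96 = £58,159.65.
In-quota duty = £51,114.96 × 1% = £511.15. Over-quota duty = £58,159.65 × 9.5% = £5,525.17.
Line duty = £511.15 + £5,525.17 = £6,036.32.
Line 2 (G-400, Quenena, 1,172 pairs, £62,116.00):
Base rate for G-400 is 16% + £0.67/pair.
Origin Quenena qualifies under the Naresta–Quenena agreement and G-400 is covered: preferential rate 9% applies instead.
Duty = £62,116.00 × 9% = £5,590.44.
Line 3 (A-326, Hesmark, 3,150 liters, £348,957.00):
Base rate for A-326 is 13%.
Additional duty on A-326 from Hesmark: +30.4%. Applied ad valorem rate: 13% + 30.4% = 43.4%.
Duty = £348,957.00 × 43.4% = £151,447.34.
Total = £6,036.32 + £5,590.44 + £151,447.34 = £163,074.10.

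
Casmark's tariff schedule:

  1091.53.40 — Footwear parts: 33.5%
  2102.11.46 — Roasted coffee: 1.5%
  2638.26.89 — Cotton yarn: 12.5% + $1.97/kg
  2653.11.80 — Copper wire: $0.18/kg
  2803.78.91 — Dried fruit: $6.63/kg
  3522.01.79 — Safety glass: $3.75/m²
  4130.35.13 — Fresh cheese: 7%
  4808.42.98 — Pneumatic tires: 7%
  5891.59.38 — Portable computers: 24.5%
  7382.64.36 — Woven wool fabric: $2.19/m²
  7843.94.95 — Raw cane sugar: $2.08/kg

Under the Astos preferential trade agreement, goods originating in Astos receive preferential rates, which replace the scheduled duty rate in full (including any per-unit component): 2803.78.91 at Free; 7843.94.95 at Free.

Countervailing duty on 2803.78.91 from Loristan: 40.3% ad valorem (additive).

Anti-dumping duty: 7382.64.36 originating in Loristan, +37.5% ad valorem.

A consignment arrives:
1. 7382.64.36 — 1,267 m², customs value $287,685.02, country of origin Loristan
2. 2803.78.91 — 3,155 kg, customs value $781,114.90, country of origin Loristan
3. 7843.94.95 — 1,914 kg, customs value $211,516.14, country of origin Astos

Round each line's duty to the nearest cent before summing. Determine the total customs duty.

Line 1 (7382.64.36, Loristan, 1,267 m², $287,685.02):
Base rate for 7382.64.36 is $2.19/m².
Additional duty on 7382.64.36 from Loristan: +37.5% ad valorem. Applied ad valorem rate = 37.5%.
Duty = $287,685.02 × 37.5% + 1,267 × $2.19 = $110,656.61.
Line 2 (2803.78.91, Loristan, 3,155 kg, $781,114.90):
Base rate for 2803.78.91 is $6.63/kg.
2803.78.91 has an FTA preferential rate, but origin Loristan is not Astos; base rate stands.
Additional duty on 2803.78.91 from Loristan: +40.3% ad valorem. Applied ad valorem rate = 40.3%.
Duty = $781,114.90 × 40.3% + 3,155 × $6.63 = $335,706.95.
Line 3 (7843.94.95, Astos, 1,914 kg, $211,516.14):
Base rate for 7843.94.95 is $2.08/kg.
Origin Astos qualifies under the Casmark–Astos agreement and 7843.94.95 is covered: preferential rate Free applies instead.
Duty = $211,516.14 × 0% = $0.00.
Total = $110,656.61 + $335,706.95 + $0.00 = $446,363.56.

$446,363.56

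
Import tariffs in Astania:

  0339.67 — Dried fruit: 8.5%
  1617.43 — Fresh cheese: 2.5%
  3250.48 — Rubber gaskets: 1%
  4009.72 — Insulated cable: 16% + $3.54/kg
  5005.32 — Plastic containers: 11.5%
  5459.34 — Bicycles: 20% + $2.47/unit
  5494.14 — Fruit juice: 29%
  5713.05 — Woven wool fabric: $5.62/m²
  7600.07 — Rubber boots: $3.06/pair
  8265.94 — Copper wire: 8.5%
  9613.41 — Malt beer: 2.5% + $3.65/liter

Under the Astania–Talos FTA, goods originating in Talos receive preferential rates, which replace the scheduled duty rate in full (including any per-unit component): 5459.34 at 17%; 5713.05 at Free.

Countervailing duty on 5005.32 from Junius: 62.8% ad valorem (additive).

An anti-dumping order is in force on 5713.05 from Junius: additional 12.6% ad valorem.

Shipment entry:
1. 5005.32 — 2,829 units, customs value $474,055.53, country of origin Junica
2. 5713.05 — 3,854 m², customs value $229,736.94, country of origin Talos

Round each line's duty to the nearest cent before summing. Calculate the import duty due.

$54,516.39

Line 1 (5005.32, Junica, 2,829 units, $474,055.53):
Base rate for 5005.32 is 11.5%.
The additional-duty order on 5005.32 targets Junius, not Junica; it does not apply.
Duty = $474,055.53 × 11.5% = $54,516.39.
Line 2 (5713.05, Talos, 3,854 m², $229,736.94):
Base rate for 5713.05 is $5.62/m².
Origin Talos qualifies under the Astania–Talos agreement and 5713.05 is covered: preferential rate Free applies instead.
The additional-duty order on 5713.05 targets Junius, not Talos; it does not apply.
Duty = $229,736.94 × 0% = $0.00.
Total = $54,516.39 + $0.00 = $54,516.39.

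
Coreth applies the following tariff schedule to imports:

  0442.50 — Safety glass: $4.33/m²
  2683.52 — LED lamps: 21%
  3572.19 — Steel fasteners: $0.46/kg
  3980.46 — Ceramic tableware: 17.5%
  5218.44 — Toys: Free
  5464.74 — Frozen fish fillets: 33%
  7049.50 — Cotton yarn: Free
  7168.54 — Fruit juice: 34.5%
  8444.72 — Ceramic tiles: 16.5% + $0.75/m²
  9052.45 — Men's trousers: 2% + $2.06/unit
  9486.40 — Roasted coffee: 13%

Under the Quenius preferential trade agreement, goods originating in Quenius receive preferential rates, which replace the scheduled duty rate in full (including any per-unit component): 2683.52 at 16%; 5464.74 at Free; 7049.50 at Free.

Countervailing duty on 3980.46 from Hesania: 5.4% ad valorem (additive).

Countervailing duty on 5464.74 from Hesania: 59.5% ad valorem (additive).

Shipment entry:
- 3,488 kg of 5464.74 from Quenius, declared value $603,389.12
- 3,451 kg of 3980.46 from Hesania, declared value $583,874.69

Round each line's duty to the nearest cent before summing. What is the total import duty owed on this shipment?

$133,707.30

Line 1 (5464.74, Quenius, 3,488 kg, $603,389.12):
Base rate for 5464.74 is 33%.
Origin Quenius qualifies under the Coreth–Quenius agreement and 5464.74 is covered: preferential rate Free applies instead.
The additional-duty order on 5464.74 targets Hesania, not Quenius; it does not apply.
Duty = $603,389.12 × 0% = $0.00.
Line 2 (3980.46, Hesania, 3,451 kg, $583,874.69):
Base rate for 3980.46 is 17.5%.
Additional duty on 3980.46 from Hesania: +5.4%. Applied ad valorem rate: 17.5% + 5.4% = 22.9%.
Duty = $583,874.69 × 22.9% = $133,707.30.
Total = $0.00 + $133,707.30 = $133,707.30.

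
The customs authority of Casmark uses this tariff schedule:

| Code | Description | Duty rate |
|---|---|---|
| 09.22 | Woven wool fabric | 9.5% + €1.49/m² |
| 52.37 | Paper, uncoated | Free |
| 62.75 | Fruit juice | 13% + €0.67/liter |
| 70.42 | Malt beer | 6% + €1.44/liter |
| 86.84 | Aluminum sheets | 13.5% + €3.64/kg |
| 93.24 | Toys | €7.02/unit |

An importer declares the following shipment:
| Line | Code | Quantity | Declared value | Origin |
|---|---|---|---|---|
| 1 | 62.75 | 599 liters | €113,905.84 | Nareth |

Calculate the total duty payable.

€15,209.09

Line 1 (62.75, Nareth, 599 liters, €113,905.84):
Base rate for 62.75 is 13% + €0.67/liter.
Duty = €113,905.84 × 13% + 599 × €0.67 = €15,209.09.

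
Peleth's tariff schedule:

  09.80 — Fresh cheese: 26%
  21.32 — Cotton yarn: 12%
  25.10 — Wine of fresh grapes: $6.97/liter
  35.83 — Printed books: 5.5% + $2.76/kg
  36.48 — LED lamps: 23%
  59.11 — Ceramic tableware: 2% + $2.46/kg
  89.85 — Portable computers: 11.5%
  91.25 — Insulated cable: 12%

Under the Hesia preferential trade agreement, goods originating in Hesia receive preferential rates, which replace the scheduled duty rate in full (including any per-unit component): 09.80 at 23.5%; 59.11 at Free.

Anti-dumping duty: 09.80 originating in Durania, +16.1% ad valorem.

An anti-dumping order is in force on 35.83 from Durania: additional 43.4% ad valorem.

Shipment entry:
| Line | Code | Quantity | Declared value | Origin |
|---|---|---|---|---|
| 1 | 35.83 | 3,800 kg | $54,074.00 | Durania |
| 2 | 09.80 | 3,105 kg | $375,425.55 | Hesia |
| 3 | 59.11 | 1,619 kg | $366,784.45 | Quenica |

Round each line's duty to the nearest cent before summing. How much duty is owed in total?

Line 1 (35.83, Durania, 3,800 kg, $54,074.00):
Base rate for 35.83 is 5.5% + $2.76/kg.
Additional duty on 35.83 from Durania: +43.4%. Applied ad valorem rate: 5.5% + 43.4% = 48.9%.
Duty = $54,074.00 × 48.9% + 3,800 × $2.76 = $36,930.19.
Line 2 (09.80, Hesia, 3,105 kg, $375,425.55):
Base rate for 09.80 is 26%.
Origin Hesia qualifies under the Peleth–Hesia agreement and 09.80 is covered: preferential rate 23.5% applies instead.
The additional-duty order on 09.80 targets Durania, not Hesia; it does not apply.
Duty = $375,425.55 × 23.5% = $88,225.00.
Line 3 (59.11, Quenica, 1,619 kg, $366,784.45):
Base rate for 59.11 is 2% + $2.46/kg.
59.11 has an FTA preferential rate, but origin Quenica is not Hesia; base rate stands.
Duty = $366,784.45 × 2% + 1,619 × $2.46 = $11,318.43.
Total = $36,930.19 + $88,225.00 + $11,318.43 = $136,473.62.

$136,473.62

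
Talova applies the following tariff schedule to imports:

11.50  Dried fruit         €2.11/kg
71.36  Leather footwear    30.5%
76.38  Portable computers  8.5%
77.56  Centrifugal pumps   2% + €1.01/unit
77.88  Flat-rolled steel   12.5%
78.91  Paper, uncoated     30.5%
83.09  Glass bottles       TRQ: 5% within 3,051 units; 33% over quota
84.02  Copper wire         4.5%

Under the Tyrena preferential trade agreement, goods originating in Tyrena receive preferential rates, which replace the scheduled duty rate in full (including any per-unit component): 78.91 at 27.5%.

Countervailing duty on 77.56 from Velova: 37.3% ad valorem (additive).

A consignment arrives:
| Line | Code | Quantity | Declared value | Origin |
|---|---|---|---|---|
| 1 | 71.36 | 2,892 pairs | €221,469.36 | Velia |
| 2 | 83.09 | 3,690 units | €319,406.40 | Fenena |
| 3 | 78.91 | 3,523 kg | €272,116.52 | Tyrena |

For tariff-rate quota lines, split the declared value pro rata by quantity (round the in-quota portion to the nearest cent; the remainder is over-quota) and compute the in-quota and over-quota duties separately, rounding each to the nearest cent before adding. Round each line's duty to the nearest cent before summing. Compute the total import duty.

Line 1 (71.36, Velia, 2,892 pairs, €221,469.36):
Base rate for 71.36 is 30.5%.
Duty = €221,469.36 × 30.5% = €67,548.15.
Line 2 (83.09, Fenena, 3,690 units, €319,406.40):
Code 83.09 is under a tariff-rate quota (threshold 3,051 units). In-quota: 3,051 units at 5%; over-quota: 639 units at 33%.
Pro-rata value split: in-quota = €319,406.40 × 3,051/3,690 = €264,094.56; over-quota = €319,406.40 − €264,094.56 = €55,311.84.
In-quota duty = €264,094.56 × 5% = €13,204.73. Over-quota duty = €55,311.84 × 33% = €18,252.91.
Line duty = €13,204.73 + €18,252.91 = €31,457.64.
Line 3 (78.91, Tyrena, 3,523 kg, €272,116.52):
Base rate for 78.91 is 30.5%.
Origin Tyrena qualifies under the Talova–Tyrena agreement and 78.91 is covered: preferential rate 27.5% applies instead.
Duty = €272,116.52 × 27.5% = €74,832.04.
Total = €67,548.15 + €31,457.64 + €74,832.04 = €173,837.83.

€173,837.83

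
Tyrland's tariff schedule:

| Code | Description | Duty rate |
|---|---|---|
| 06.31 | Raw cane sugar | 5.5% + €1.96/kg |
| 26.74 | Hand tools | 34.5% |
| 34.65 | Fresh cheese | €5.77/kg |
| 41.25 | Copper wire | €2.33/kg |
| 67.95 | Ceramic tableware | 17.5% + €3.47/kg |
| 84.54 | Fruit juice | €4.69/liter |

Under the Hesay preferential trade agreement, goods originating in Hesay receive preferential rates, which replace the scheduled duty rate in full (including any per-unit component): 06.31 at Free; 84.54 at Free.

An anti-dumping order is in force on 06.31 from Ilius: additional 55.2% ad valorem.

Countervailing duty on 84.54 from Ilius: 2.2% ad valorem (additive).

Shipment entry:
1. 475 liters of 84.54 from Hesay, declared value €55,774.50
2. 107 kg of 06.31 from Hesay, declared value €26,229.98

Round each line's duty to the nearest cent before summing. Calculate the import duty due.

€0.00

Line 1 (84.54, Hesay, 475 liters, €55,774.50):
Base rate for 84.54 is €4.69/liter.
Origin Hesay qualifies under the Tyrland–Hesay agreement and 84.54 is covered: preferential rate Free applies instead.
The additional-duty order on 84.54 targets Ilius, not Hesay; it does not apply.
Duty = €55,774.50 × 0% = €0.00.
Line 2 (06.31, Hesay, 107 kg, €26,229.98):
Base rate for 06.31 is 5.5% + €1.96/kg.
Origin Hesay qualifies under the Tyrland–Hesay agreement and 06.31 is covered: preferential rate Free applies instead.
The additional-duty order on 06.31 targets Ilius, not Hesay; it does not apply.
Duty = €26,229.98 × 0% = €0.00.
Total = €0.00 + €0.00 = €0.00.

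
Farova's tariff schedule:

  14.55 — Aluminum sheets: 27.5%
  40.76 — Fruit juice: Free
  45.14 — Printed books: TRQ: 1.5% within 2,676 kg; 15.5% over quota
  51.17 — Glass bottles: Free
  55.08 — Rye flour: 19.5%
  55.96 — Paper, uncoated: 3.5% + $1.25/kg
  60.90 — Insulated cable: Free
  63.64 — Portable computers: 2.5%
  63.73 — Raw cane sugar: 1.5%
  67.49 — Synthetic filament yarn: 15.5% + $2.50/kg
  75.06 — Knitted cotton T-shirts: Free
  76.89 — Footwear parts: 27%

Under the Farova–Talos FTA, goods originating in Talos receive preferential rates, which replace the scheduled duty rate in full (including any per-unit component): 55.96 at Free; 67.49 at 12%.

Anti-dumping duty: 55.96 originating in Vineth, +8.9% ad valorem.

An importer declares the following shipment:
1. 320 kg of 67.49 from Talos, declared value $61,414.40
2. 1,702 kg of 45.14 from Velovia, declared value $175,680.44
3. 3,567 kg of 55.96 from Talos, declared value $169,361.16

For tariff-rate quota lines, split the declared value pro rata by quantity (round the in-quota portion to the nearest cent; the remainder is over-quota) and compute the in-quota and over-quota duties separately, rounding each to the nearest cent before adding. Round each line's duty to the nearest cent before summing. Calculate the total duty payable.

Line 1 (67.49, Talos, 320 kg, $61,414.40):
Base rate for 67.49 is 15.5% + $2.50/kg.
Origin Talos qualifies under the Farova–Talos agreement and 67.49 is covered: preferential rate 12% applies instead.
Duty = $61,414.40 × 12% = $7,369.73.
Line 2 (45.14, Velovia, 1,702 kg, $175,680.44):
Code 45.14 is under a tariff-rate quota (threshold 2,676 kg). Quantity 1,702 kg is within the quota, so the in-quota rate 1.5% applies to the full value.
Duty = $175,680.44 × 1.5% = $2,635.21.
Line 3 (55.96, Talos, 3,567 kg, $169,361.16):
Base rate for 55.96 is 3.5% + $1.25/kg.
Origin Talos qualifies under the Farova–Talos agreement and 55.96 is covered: preferential rate Free applies instead.
The additional-duty order on 55.96 targets Vineth, not Talos; it does not apply.
Duty = $169,361.16 × 0% = $0.00.
Total = $7,369.73 + $2,635.21 + $0.00 = $10,004.94.

$10,004.94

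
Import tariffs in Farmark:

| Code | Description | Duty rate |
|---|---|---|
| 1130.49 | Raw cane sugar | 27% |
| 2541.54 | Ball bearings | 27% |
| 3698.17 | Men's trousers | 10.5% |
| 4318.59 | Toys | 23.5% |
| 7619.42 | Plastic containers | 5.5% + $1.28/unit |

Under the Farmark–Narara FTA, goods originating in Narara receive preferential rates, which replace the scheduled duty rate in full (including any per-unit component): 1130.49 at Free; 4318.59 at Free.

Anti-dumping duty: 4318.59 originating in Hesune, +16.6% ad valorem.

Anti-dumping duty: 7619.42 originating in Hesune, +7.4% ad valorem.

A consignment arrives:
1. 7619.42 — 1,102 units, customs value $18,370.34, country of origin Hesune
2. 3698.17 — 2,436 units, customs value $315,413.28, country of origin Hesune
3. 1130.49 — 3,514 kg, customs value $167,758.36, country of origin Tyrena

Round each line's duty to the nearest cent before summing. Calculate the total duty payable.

Line 1 (7619.42, Hesune, 1,102 units, $18,370.34):
Base rate for 7619.42 is 5.5% + $1.28/unit.
Additional duty on 7619.42 from Hesune: +7.4%. Applied ad valorem rate: 5.5% + 7.4% = 12.9%.
Duty = $18,370.34 × 12.9% + 1,102 × $1.28 = $3,780.33.
Line 2 (3698.17, Hesune, 2,436 units, $315,413.28):
Base rate for 3698.17 is 10.5%.
Duty = $315,413.28 × 10.5% = $33,118.39.
Line 3 (1130.49, Tyrena, 3,514 kg, $167,758.36):
Base rate for 1130.49 is 27%.
1130.49 has an FTA preferential rate, but origin Tyrena is not Narara; base rate stands.
Duty = $167,758.36 × 27% = $45,294.76.
Total = $3,780.33 + $33,118.39 + $45,294.76 = $82,193.48.

$82,193.48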